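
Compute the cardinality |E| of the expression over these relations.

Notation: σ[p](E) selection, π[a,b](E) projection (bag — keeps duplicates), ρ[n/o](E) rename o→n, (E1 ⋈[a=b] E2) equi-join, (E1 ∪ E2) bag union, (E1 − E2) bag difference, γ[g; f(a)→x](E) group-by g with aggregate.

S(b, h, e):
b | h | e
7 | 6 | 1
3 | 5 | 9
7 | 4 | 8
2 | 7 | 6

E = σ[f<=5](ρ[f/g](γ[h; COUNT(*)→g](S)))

Per-node cardinality:
  S → 4
  γ[h; COUNT(*)→g](S) → 4
  ρ[f/g](γ[h; COUNT(*)→g](S)) → 4
  σ[f<=5](ρ[f/g](γ[h; COUNT(*)→g](S))) → 4

|E| = 4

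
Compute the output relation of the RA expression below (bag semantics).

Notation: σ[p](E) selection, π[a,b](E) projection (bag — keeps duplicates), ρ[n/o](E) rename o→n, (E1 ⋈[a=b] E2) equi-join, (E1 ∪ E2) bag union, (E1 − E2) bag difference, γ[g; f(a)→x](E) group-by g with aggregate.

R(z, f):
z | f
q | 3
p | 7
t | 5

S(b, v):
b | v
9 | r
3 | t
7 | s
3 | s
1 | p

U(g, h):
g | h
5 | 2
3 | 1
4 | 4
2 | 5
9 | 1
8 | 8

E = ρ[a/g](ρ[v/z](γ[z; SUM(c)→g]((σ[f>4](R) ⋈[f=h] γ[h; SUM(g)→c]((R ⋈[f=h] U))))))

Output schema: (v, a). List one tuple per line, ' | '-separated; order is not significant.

Subexpression sizes:
  R → 3
  σ[f>4](R) → 2
  R → 3
  U → 6
  (R ⋈[f=h] U) → 1
  γ[h; SUM(g)→c]((R ⋈[f=h] U)) → 1
  (σ[f>4](R) ⋈[f=h] γ[h; SUM(g)→c]((R ⋈[f=h] U))) → 1
  γ[z; SUM(c)→g]((σ[f>4](R) ⋈[f=h] γ[h; SUM(g)→c]((R ⋈[f=h] U)))) → 1
  ρ[v/z](γ[z; SUM(c)→g]((σ[f>4](R) ⋈[f=h] γ[h; SUM(g)→c]((R ⋈[f=h] U))))) → 1
  ρ[a/g](ρ[v/z](γ[z; SUM(c)→g]((σ[f>4](R) ⋈[f=h] γ[h; SUM(g)→c]((R ⋈[f=h] U)))))) → 1

== RESULT ==
v | a
t | 2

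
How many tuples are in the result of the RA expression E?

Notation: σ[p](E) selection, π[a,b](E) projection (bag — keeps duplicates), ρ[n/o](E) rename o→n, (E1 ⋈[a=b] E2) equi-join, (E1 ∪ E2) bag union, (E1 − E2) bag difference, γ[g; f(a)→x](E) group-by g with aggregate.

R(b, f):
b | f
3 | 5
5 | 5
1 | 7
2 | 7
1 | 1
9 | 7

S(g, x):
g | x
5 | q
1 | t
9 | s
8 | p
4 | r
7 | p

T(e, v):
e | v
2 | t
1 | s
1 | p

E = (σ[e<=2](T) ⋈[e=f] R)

Subexpression sizes:
  T → 3
  σ[e<=2](T) → 3
  R → 6
  (σ[e<=2](T) ⋈[e=f] R) → 2

|E| = 2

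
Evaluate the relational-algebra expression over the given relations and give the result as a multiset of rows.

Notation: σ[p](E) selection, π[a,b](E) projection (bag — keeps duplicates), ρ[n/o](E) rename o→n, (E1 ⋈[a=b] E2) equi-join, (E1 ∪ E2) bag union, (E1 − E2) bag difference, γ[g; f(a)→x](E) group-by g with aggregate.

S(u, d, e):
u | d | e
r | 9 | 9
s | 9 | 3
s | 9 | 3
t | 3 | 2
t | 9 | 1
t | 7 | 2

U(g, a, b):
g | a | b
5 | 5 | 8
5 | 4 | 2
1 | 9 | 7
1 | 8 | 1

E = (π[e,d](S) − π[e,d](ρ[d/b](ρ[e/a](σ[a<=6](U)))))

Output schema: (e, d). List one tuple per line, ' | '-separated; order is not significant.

Subexpression sizes:
  S → 6
  π[e,d](S) → 6
  U → 4
  σ[a<=6](U) → 2
  ρ[e/a](σ[a<=6](U)) → 2
  ρ[d/b](ρ[e/a](σ[a<=6](U))) → 2
  π[e,d](ρ[d/b](ρ[e/a](σ[a<=6](U)))) → 2
  (π[e,d](S) − π[e,d](ρ[d/b](ρ[e/a](σ[a<=6](U))))) → 6

== RESULT ==
e | d
1 | 9
2 | 3
2 | 7
3 | 9
3 | 9
9 | 9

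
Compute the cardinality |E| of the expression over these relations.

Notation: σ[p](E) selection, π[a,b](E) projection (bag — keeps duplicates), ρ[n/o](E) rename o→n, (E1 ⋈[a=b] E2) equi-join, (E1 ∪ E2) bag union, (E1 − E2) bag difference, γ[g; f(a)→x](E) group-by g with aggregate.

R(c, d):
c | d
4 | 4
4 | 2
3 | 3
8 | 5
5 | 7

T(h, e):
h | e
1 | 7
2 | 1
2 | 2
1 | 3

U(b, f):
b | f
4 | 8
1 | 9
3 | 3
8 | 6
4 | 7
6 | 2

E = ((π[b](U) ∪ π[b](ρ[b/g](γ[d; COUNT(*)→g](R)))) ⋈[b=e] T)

Row counts bottom-up:
  U → 6
  π[b](U) → 6
  R → 5
  γ[d; COUNT(*)→g](R) → 5
  ρ[b/g](γ[d; COUNT(*)→g](R)) → 5
  π[b](ρ[b/g](γ[d; COUNT(*)→g](R))) → 5
  (π[b](U) ∪ π[b](ρ[b/g](γ[d; COUNT(*)→g](R)))) → 11
  T → 4
  ((π[b](U) ∪ π[b](ρ[b/g](γ[d; COUNT(*)→g](R)))) ⋈[b=e] T) → 7

|E| = 7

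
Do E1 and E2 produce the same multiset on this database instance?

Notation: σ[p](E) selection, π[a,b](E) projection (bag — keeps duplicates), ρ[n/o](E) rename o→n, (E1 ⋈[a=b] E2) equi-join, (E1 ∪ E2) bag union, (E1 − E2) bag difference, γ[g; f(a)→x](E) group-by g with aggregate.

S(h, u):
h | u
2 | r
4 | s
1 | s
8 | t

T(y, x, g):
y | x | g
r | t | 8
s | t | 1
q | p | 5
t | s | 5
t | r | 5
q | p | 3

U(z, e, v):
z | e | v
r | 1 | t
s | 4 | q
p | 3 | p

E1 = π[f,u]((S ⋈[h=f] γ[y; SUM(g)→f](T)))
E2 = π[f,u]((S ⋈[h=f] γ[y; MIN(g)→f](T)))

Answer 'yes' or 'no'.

E1 per-node cardinality:
  S → 4
  T → 6
  γ[y; SUM(g)→f](T) → 4
  (S ⋈[h=f] γ[y; SUM(g)→f](T)) → 3
  π[f,u]((S ⋈[h=f] γ[y; SUM(g)→f](T))) → 3
E2 per-node cardinality:
  S → 4
  T → 6
  γ[y; MIN(g)→f](T) → 4
  (S ⋈[h=f] γ[y; MIN(g)→f](T)) → 2
  π[f,u]((S ⋈[h=f] γ[y; MIN(g)→f](T))) → 2

E1 result:
f | u
1 | s
8 | t
8 | t
E2 result:
f | u
1 | s
8 | t
Witness: (8, 't') appears 2× in E1 but 1× in E2.

no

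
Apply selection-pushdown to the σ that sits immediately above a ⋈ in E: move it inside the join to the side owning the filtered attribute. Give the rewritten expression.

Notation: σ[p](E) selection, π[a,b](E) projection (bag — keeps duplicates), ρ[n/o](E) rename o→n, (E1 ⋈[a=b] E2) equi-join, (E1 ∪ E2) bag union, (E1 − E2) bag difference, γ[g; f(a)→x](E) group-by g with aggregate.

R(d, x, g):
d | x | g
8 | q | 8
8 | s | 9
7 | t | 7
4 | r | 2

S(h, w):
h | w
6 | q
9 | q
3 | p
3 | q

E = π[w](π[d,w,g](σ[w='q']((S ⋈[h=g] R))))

σ filters on w, owned by the left side.
E' = π[w](π[d,w,g]((σ[w='q'](S) ⋈[h=g] R)))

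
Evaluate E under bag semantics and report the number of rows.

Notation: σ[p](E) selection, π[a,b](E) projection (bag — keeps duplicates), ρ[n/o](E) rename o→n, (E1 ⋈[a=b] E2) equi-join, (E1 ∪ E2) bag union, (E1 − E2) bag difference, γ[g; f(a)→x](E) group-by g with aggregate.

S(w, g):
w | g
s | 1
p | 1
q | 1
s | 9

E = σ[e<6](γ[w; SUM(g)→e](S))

Per-node cardinality:
  S → 4
  γ[w; SUM(g)→e](S) → 3
  σ[e<6](γ[w; SUM(g)→e](S)) → 2

|E| = 2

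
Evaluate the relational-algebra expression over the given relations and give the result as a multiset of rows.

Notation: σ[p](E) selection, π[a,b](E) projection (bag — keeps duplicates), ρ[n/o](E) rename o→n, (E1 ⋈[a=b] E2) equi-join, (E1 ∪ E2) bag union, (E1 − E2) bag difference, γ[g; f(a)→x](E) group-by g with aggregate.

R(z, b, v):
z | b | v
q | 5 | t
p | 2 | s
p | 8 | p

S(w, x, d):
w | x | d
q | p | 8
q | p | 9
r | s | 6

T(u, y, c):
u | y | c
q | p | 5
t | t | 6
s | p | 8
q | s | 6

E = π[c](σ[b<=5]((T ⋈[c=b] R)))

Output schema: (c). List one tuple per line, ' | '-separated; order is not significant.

Row counts bottom-up:
  T → 4
  R → 3
  (T ⋈[c=b] R) → 2
  σ[b<=5]((T ⋈[c=b] R)) → 1
  π[c](σ[b<=5]((T ⋈[c=b] R))) → 1

== RESULT ==
c
5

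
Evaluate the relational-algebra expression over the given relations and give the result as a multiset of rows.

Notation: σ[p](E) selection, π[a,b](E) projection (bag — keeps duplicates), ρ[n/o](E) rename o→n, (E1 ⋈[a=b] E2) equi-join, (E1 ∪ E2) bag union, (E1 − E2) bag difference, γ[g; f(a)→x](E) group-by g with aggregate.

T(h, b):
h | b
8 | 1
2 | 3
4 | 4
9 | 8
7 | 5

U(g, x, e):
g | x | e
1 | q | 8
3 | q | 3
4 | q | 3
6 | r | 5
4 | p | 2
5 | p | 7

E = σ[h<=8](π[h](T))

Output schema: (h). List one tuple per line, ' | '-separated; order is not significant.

Row counts bottom-up:
  T → 5
  π[h](T) → 5
  σ[h<=8](π[h](T)) → 4

== RESULT ==
h
2
4
7
8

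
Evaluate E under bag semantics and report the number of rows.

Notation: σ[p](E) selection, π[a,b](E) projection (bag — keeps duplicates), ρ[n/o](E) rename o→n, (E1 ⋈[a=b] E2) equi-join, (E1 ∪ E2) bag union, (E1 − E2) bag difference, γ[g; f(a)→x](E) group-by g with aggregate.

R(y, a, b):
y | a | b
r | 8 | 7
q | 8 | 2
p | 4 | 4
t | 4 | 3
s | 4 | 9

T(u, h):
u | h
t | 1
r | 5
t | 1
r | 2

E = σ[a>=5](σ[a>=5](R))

Row counts bottom-up:
  R → 5
  σ[a>=5](R) → 2
  σ[a>=5](σ[a>=5](R)) → 2

|E| = 2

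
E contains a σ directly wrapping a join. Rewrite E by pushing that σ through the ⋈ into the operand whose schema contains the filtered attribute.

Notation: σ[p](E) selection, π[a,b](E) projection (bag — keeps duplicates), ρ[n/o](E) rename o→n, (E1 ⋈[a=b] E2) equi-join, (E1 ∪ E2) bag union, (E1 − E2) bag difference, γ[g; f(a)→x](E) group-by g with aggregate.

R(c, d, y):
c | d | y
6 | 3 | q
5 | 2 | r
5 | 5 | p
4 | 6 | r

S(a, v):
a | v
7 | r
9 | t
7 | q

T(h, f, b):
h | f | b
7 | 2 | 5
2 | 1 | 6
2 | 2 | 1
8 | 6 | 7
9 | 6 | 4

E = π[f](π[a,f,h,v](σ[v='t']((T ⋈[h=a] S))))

σ filters on v, owned by the right side.
E' = π[f](π[a,f,h,v]((T ⋈[h=a] σ[v='t'](S))))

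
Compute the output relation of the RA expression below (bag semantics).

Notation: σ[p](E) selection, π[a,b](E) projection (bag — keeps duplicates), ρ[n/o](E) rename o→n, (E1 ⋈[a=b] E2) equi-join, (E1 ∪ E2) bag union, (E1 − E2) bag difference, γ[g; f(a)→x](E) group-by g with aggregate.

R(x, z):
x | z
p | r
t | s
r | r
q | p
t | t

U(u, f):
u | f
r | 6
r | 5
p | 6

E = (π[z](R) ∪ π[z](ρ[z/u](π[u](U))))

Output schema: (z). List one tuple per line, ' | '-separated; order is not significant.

Per-node cardinality:
  R → 5
  π[z](R) → 5
  U → 3
  π[u](U) → 3
  ρ[z/u](π[u](U)) → 3
  π[z](ρ[z/u](π[u](U))) → 3
  (π[z](R) ∪ π[z](ρ[z/u](π[u](U)))) → 8

== RESULT ==
z
p
p
r
r
r
r
s
t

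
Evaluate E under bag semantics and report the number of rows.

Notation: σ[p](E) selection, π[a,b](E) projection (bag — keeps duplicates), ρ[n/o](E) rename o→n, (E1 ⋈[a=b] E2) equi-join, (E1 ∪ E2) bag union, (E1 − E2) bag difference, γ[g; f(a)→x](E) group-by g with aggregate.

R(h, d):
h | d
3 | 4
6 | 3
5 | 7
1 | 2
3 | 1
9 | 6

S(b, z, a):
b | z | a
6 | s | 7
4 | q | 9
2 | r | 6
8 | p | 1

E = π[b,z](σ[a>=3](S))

Per-node cardinality:
  S → 4
  σ[a>=3](S) → 3
  π[b,z](σ[a>=3](S)) → 3

|E| = 3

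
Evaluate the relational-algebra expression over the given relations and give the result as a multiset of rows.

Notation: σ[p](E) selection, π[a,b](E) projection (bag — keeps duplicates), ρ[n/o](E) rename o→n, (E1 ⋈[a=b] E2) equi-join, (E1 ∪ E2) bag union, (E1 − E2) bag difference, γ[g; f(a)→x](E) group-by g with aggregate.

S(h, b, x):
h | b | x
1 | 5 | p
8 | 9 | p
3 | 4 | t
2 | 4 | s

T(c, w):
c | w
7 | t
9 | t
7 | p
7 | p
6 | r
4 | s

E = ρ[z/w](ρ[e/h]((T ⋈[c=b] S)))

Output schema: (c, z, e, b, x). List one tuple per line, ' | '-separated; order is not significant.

Subexpression sizes:
  T → 6
  S → 4
  (T ⋈[c=b] S) → 3
  ρ[e/h]((T ⋈[c=b] S)) → 3
  ρ[z/w](ρ[e/h]((T ⋈[c=b] S))) → 3

== RESULT ==
c | z | e | b | x
4 | s | 2 | 4 | s
4 | s | 3 | 4 | t
9 | t | 8 | 9 | p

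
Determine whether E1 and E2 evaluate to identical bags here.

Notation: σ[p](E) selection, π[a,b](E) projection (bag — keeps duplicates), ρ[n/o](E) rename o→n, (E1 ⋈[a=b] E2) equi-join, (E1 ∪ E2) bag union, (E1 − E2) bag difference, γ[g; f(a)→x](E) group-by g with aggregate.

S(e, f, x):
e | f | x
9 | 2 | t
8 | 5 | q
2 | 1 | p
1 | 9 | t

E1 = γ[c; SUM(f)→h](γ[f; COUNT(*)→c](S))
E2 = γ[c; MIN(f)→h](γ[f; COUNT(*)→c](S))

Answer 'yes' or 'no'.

E1 stepwise |·|:
  S → 4
  γ[f; COUNT(*)→c](S) → 4
  γ[c; SUM(f)→h](γ[f; COUNT(*)→c](S)) → 1
E2 stepwise |·|:
  S → 4
  γ[f; COUNT(*)→c](S) → 4
  γ[c; MIN(f)→h](γ[f; COUNT(*)→c](S)) → 1

E1 result:
c | h
1 | 17
E2 result:
c | h
1 | 1
Witness: (1, 17) appears 1× in E1 but 0× in E2.

no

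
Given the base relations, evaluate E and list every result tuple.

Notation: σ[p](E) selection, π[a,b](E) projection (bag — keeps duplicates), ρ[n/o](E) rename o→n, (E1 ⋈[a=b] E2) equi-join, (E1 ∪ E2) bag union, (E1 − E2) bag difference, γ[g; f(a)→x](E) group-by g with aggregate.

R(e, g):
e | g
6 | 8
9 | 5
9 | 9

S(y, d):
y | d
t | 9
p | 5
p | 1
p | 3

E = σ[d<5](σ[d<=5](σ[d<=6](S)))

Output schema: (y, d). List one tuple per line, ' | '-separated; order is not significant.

Subexpression sizes:
  S → 4
  σ[d<=6](S) → 3
  σ[d<=5](σ[d<=6](S)) → 3
  σ[d<5](σ[d<=5](σ[d<=6](S))) → 2

== RESULT ==
y | d
p | 1
p | 3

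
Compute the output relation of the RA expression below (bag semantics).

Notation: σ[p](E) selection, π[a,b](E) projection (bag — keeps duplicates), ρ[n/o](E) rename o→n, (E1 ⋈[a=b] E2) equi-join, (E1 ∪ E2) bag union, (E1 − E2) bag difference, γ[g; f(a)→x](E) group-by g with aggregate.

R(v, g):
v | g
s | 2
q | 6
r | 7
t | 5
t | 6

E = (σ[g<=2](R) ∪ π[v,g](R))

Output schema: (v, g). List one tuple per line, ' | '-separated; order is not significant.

Stepwise |·|:
  R → 5
  σ[g<=2](R) → 1
  R → 5
  π[v,g](R) → 5
  (σ[g<=2](R) ∪ π[v,g](R)) → 6

== RESULT ==
v | g
q | 6
r | 7
s | 2
s | 2
t | 5
t | 6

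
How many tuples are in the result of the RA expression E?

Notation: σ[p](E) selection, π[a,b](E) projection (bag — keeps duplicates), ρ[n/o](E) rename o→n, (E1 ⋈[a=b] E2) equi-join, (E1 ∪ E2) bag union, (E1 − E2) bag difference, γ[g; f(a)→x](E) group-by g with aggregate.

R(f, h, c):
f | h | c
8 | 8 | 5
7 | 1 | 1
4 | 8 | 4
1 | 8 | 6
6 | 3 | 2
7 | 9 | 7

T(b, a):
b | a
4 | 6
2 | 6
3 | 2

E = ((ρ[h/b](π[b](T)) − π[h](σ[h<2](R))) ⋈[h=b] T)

Stepwise |·|:
  T → 3
  π[b](T) → 3
  ρ[h/b](π[b](T)) → 3
  R → 6
  σ[h<2](R) → 1
  π[h](σ[h<2](R)) → 1
  (ρ[h/b](π[b](T)) − π[h](σ[h<2](R))) → 3
  T → 3
  ((ρ[h/b](π[b](T)) − π[h](σ[h<2](R))) ⋈[h=b] T) → 3

|E| = 3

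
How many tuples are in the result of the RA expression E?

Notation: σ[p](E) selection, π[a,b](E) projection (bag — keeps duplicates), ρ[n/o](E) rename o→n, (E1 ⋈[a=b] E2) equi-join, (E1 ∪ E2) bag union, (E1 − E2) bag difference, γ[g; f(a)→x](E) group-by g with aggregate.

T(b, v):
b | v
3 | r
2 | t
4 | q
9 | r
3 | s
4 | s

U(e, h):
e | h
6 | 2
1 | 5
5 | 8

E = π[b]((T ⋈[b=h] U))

Row counts bottom-up:
  T → 6
  U → 3
  (T ⋈[b=h] U) → 1
  π[b]((T ⋈[b=h] U)) → 1

|E| = 1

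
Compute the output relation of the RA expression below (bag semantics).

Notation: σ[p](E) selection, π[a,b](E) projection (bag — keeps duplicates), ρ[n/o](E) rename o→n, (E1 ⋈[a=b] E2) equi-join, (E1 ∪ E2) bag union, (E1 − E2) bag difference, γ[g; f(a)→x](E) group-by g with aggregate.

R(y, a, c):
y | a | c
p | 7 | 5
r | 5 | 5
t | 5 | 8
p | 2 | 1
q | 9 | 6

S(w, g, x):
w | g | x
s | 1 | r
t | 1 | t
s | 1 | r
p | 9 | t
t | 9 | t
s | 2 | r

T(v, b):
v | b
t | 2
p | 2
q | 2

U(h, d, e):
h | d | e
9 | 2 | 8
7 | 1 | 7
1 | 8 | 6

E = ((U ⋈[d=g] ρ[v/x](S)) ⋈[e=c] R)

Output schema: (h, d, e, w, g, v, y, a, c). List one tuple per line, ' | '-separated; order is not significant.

Row counts bottom-up:
  U → 3
  S → 6
  ρ[v/x](S) → 6
  (U ⋈[d=g] ρ[v/x](S)) → 4
  R → 5
  ((U ⋈[d=g] ρ[v/x](S)) ⋈[e=c] R) → 1

== RESULT ==
h | d | e | w | g | v | y | a | c
9 | 2 | 8 | s | 2 | r | t | 5 | 8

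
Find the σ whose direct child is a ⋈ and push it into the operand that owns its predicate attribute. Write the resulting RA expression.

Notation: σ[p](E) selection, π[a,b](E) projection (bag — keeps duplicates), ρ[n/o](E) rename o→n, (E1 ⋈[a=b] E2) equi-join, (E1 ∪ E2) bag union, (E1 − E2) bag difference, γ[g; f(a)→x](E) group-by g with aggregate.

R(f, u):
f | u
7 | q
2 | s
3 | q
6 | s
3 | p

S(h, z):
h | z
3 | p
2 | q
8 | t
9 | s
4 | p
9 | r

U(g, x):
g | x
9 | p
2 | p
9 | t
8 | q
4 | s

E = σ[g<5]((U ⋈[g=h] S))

σ filters on g, owned by the left side.
E' = (σ[g<5](U) ⋈[g=h] S)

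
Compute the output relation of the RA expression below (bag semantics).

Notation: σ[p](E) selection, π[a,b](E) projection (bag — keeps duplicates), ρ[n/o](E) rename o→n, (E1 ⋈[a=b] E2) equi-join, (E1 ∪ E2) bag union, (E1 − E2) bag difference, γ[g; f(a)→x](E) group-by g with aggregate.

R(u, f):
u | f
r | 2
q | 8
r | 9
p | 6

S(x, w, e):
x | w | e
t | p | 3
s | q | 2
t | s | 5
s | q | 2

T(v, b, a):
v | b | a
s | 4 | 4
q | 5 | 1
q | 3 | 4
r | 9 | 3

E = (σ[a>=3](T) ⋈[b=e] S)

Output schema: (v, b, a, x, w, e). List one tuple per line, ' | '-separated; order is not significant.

Row counts bottom-up:
  T → 4
  σ[a>=3](T) → 3
  S → 4
  (σ[a>=3](T) ⋈[b=e] S) → 1

== RESULT ==
v | b | a | x | w | e
q | 3 | 4 | t | p | 3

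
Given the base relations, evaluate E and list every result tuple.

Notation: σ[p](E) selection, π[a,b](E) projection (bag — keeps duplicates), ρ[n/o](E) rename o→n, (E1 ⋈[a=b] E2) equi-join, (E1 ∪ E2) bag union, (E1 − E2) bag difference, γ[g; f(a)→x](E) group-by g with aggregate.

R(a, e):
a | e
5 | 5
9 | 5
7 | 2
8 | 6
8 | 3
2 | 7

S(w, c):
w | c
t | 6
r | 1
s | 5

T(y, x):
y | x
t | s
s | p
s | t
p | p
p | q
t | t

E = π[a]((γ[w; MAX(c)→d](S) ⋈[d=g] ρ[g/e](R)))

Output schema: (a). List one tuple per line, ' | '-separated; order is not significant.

Stepwise |·|:
  S → 3
  γ[w; MAX(c)→d](S) → 3
  R → 6
  ρ[g/e](R) → 6
  (γ[w; MAX(c)→d](S) ⋈[d=g] ρ[g/e](R)) → 3
  π[a]((γ[w; MAX(c)→d](S) ⋈[d=g] ρ[g/e](R))) → 3

== RESULT ==
a
5
8
9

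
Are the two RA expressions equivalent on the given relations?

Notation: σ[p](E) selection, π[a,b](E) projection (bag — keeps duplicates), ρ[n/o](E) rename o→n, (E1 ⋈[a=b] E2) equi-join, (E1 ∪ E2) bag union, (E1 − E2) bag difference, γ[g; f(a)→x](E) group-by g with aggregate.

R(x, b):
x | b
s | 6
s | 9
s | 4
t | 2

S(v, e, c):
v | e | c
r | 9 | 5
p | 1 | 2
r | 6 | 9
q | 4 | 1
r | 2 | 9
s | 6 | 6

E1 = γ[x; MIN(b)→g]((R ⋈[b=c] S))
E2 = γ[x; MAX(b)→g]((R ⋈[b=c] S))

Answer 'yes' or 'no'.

E1 subexpression sizes:
  R → 4
  S → 6
  (R ⋈[b=c] S) → 4
  γ[x; MIN(b)→g]((R ⋈[b=c] S)) → 2
E2 subexpression sizes:
  R → 4
  S → 6
  (R ⋈[b=c] S) → 4
  γ[x; MAX(b)→g]((R ⋈[b=c] S)) → 2

E1 result:
x | g
s | 6
t | 2
E2 result:
x | g
s | 9
t | 2
Witness: ('s', 9) appears 0× in E1 but 1× in E2.

no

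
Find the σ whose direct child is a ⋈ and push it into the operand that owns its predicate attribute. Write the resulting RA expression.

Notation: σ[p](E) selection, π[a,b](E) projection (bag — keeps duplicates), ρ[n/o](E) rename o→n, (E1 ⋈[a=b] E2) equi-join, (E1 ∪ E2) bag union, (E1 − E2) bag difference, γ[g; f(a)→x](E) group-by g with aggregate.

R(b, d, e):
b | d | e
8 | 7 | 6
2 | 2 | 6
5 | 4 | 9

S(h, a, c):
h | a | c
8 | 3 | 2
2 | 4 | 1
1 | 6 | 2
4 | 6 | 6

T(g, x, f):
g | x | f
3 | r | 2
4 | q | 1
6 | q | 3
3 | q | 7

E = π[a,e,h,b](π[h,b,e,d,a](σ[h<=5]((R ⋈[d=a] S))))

σ filters on h, owned by the right side.
E' = π[a,e,h,b](π[h,b,e,d,a]((R ⋈[d=a] σ[h<=5](S))))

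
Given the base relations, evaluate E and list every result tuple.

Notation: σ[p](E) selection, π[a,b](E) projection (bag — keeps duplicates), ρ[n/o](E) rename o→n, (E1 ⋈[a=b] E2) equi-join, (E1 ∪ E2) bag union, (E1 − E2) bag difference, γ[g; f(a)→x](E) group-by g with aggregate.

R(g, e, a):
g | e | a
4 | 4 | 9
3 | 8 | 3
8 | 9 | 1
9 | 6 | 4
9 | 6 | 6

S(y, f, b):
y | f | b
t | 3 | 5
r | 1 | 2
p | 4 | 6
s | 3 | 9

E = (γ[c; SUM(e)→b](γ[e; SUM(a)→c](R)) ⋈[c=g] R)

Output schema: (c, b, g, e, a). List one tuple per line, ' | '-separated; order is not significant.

Stepwise |·|:
  R → 5
  γ[e; SUM(a)→c](R) → 4
  γ[c; SUM(e)→b](γ[e; SUM(a)→c](R)) → 4
  R → 5
  (γ[c; SUM(e)→b](γ[e; SUM(a)→c](R)) ⋈[c=g] R) → 3

== RESULT ==
c | b | g | e | a
3 | 8 | 3 | 8 | 3
9 | 4 | 9 | 6 | 4
9 | 4 | 9 | 6 | 6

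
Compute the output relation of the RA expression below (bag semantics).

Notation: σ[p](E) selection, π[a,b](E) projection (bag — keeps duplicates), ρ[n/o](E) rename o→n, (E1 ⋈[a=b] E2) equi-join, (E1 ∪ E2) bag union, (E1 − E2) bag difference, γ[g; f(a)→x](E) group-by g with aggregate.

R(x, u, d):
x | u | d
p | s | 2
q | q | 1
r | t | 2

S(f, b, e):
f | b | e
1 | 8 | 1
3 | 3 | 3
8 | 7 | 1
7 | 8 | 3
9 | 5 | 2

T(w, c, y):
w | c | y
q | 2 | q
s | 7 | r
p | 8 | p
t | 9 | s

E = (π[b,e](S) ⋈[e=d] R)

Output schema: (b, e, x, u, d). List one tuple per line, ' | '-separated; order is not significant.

Stepwise |·|:
  S → 5
  π[b,e](S) → 5
  R → 3
  (π[b,e](S) ⋈[e=d] R) → 4

== RESULT ==
b | e | x | u | d
5 | 2 | p | s | 2
5 | 2 | r | t | 2
7 | 1 | q | q | 1
8 | 1 | q | q | 1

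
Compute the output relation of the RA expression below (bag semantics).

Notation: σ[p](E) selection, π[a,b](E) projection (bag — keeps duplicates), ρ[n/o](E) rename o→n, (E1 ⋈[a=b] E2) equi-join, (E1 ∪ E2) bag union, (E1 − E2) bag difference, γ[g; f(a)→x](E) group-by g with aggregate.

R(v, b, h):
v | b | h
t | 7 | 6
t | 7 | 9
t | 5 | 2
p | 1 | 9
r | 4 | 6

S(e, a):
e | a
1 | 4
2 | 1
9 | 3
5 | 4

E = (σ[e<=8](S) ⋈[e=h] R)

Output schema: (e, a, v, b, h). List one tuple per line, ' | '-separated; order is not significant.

Stepwise |·|:
  S → 4
  σ[e<=8](S) → 3
  R → 5
  (σ[e<=8](S) ⋈[e=h] R) → 1

== RESULT ==
e | a | v | b | h
2 | 1 | t | 5 | 2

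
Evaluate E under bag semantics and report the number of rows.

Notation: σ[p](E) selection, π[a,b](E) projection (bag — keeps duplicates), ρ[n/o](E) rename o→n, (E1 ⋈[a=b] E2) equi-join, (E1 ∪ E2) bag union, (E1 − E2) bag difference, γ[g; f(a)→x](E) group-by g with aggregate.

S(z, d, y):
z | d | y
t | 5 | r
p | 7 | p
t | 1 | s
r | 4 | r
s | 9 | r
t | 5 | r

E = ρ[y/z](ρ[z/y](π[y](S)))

Per-node cardinality:
  S → 6
  π[y](S) → 6
  ρ[z/y](π[y](S)) → 6
  ρ[y/z](ρ[z/y](π[y](S))) → 6

|E| = 6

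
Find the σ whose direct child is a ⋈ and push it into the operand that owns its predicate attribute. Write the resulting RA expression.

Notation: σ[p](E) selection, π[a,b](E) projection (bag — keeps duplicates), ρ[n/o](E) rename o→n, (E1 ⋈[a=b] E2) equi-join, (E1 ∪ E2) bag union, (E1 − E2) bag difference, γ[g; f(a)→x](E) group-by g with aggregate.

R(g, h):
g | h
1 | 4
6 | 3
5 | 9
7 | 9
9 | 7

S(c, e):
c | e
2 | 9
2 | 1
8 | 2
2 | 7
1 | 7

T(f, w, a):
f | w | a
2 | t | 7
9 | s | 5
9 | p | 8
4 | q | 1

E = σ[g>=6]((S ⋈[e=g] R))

σ filters on g, owned by the right side.
E' = (S ⋈[e=g] σ[g>=6](R))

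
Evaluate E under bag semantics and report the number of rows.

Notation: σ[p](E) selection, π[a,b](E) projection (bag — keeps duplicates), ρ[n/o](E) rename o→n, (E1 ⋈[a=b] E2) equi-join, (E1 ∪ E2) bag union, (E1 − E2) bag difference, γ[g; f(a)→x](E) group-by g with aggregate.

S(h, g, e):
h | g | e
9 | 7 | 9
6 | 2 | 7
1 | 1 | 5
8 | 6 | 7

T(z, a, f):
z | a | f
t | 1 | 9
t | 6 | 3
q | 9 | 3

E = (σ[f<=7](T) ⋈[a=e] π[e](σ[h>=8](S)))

Stepwise |·|:
  T → 3
  σ[f<=7](T) → 2
  S → 4
  σ[h>=8](S) → 2
  π[e](σ[h>=8](S)) → 2
  (σ[f<=7](T) ⋈[a=e] π[e](σ[h>=8](S))) → 1

|E| = 1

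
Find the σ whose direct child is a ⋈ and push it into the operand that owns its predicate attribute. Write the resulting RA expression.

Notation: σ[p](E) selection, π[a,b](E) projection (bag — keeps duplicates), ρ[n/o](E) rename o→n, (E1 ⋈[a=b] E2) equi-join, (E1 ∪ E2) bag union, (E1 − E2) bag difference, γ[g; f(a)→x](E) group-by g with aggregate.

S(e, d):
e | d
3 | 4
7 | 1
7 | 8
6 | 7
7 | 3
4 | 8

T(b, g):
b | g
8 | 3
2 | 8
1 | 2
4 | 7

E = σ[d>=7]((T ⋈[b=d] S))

σ filters on d, owned by the right side.
E' = (T ⋈[b=d] σ[d>=7](S))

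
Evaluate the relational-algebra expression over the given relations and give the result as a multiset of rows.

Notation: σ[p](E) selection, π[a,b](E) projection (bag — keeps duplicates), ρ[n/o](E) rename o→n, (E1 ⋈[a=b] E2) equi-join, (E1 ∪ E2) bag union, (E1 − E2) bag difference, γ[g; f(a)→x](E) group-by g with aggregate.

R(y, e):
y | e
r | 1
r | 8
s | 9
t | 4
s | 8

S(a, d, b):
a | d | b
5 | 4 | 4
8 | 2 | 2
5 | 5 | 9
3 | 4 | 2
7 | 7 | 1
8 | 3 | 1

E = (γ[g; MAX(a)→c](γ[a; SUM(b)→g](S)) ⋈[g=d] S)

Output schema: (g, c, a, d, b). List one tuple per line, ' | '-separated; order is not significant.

Subexpression sizes:
  S → 6
  γ[a; SUM(b)→g](S) → 4
  γ[g; MAX(a)→c](γ[a; SUM(b)→g](S)) → 4
  S → 6
  (γ[g; MAX(a)→c](γ[a; SUM(b)→g](S)) ⋈[g=d] S) → 2

== RESULT ==
g | c | a | d | b
2 | 3 | 8 | 2 | 2
3 | 8 | 8 | 3 | 1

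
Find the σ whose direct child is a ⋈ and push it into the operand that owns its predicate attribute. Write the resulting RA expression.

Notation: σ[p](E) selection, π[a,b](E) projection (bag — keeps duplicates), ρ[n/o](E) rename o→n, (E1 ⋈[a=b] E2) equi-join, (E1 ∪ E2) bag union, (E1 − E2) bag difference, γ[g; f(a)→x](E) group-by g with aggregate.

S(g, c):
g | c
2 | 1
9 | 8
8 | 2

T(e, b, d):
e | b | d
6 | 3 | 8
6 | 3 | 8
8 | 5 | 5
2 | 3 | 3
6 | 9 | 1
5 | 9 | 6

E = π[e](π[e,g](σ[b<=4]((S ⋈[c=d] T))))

σ filters on b, owned by the right side.
E' = π[e](π[e,g]((S ⋈[c=d] σ[b<=4](T))))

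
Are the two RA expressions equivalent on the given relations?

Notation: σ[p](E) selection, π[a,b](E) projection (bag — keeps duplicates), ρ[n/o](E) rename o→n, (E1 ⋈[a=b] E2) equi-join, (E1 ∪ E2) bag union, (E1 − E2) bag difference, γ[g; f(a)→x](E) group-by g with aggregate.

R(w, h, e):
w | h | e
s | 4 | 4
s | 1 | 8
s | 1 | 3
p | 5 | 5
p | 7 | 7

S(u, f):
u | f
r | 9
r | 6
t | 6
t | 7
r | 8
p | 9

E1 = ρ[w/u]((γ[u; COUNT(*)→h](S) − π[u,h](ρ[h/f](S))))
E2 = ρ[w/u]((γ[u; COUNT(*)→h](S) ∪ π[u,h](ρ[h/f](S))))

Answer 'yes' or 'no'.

E1 row counts bottom-up:
  S → 6
  γ[u; COUNT(*)→h](S) → 3
  S → 6
  ρ[h/f](S) → 6
  π[u,h](ρ[h/f](S)) → 6
  (γ[u; COUNT(*)→h](S) − π[u,h](ρ[h/f](S))) → 3
  ρ[w/u]((γ[u; COUNT(*)→h](S) − π[u,h](ρ[h/f](S)))) → 3
E2 row counts bottom-up:
  S → 6
  γ[u; COUNT(*)→h](S) → 3
  S → 6
  ρ[h/f](S) → 6
  π[u,h](ρ[h/f](S)) → 6
  (γ[u; COUNT(*)→h](S) ∪ π[u,h](ρ[h/f](S))) → 9
  ρ[w/u]((γ[u; COUNT(*)→h](S) ∪ π[u,h](ρ[h/f](S)))) → 9

E1 result:
w | h
p | 1
r | 3
t | 2
E2 result:
w | h
p | 1
p | 9
r | 3
r | 6
r | 8
r | 9
t | 2
t | 6
t | 7
Witness: ('p', 9) appears 0× in E1 but 1× in E2.

no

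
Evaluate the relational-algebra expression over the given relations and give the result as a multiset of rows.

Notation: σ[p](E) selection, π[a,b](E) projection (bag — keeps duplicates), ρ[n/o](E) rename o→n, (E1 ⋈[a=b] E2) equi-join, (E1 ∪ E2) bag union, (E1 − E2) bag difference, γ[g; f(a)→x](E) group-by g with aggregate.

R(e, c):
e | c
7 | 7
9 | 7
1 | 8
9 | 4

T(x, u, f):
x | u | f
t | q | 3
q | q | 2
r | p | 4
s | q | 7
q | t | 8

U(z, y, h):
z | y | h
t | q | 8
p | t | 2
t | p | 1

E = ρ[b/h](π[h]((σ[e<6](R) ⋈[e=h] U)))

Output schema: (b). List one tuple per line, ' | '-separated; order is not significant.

Per-node cardinality:
  R → 4
  σ[e<6](R) → 1
  U → 3
  (σ[e<6](R) ⋈[e=h] U) → 1
  π[h]((σ[e<6](R) ⋈[e=h] U)) → 1
  ρ[b/h](π[h]((σ[e<6](R) ⋈[e=h] U))) → 1

== RESULT ==
b
1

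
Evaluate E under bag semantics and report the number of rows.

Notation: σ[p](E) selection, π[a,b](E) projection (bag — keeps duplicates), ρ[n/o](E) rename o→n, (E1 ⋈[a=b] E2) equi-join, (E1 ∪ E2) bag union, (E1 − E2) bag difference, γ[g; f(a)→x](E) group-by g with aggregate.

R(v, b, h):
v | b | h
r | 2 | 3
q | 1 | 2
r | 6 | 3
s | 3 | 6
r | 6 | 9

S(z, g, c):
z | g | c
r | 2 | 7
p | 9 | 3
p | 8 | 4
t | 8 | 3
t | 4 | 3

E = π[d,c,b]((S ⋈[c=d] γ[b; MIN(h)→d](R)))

Per-node cardinality:
  S → 5
  R → 5
  γ[b; MIN(h)→d](R) → 4
  (S ⋈[c=d] γ[b; MIN(h)→d](R)) → 6
  π[d,c,b]((S ⋈[c=d] γ[b; MIN(h)→d](R))) → 6

|E| = 6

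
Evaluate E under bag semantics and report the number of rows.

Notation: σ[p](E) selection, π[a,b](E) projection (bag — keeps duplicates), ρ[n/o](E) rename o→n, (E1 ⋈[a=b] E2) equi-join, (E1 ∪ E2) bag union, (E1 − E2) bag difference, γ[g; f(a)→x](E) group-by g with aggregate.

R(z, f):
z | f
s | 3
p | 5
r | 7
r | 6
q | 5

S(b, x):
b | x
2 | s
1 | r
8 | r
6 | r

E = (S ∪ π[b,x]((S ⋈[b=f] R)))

Stepwise |·|:
  S → 4
  S → 4
  R → 5
  (S ⋈[b=f] R) → 1
  π[b,x]((S ⋈[b=f] R)) → 1
  (S ∪ π[b,x]((S ⋈[b=f] R))) → 5

|E| = 5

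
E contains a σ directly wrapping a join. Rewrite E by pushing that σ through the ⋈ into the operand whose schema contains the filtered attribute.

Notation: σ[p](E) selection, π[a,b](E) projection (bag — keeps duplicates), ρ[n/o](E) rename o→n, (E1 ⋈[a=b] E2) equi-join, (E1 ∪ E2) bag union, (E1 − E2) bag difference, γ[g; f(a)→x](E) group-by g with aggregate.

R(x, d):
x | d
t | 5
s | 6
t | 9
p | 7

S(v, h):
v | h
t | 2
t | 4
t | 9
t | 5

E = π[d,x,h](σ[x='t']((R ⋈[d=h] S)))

σ filters on x, owned by the left side.
E' = π[d,x,h]((σ[x='t'](R) ⋈[d=h] S))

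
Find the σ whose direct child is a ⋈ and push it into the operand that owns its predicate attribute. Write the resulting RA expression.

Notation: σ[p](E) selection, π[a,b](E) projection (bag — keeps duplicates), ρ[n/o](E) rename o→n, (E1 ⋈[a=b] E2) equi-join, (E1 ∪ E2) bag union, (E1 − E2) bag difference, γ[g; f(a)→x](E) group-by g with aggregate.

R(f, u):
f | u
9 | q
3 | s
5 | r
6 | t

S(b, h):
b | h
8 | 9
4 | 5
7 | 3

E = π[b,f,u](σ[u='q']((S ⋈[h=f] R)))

σ filters on u, owned by the right side.
E' = π[b,f,u]((S ⋈[h=f] σ[u='q'](R)))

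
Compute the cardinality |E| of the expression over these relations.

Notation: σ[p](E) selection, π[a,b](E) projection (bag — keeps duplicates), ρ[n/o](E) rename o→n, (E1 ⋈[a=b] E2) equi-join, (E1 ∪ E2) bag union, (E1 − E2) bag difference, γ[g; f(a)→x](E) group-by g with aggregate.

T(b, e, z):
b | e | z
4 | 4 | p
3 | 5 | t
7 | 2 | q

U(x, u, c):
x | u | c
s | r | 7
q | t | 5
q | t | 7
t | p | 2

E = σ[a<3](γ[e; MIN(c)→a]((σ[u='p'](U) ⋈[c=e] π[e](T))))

Stepwise |·|:
  U → 4
  σ[u='p'](U) → 1
  T → 3
  π[e](T) → 3
  (σ[u='p'](U) ⋈[c=e] π[e](T)) → 1
  γ[e; MIN(c)→a]((σ[u='p'](U) ⋈[c=e] π[e](T))) → 1
  σ[a<3](γ[e; MIN(c)→a]((σ[u='p'](U) ⋈[c=e] π[e](T)))) → 1

|E| = 1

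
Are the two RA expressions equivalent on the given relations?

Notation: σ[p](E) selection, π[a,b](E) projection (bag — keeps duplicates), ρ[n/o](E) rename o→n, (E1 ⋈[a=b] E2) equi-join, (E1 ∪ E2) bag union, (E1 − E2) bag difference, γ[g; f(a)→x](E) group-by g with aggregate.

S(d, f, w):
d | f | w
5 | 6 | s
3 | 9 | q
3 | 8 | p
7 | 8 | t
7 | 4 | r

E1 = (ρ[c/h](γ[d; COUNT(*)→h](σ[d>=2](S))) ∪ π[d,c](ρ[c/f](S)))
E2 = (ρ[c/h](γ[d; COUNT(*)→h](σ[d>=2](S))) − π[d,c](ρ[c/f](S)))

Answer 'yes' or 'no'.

E1 subexpression sizes:
  S → 5
  σ[d>=2](S) → 5
  γ[d; COUNT(*)→h](σ[d>=2](S)) → 3
  ρ[c/h](γ[d; COUNT(*)→h](σ[d>=2](S))) → 3
  S → 5
  ρ[c/f](S) → 5
  π[d,c](ρ[c/f](S)) → 5
  (ρ[c/h](γ[d; COUNT(*)→h](σ[d>=2](S))) ∪ π[d,c](ρ[c/f](S))) → 8
E2 subexpression sizes:
  S → 5
  σ[d>=2](S) → 5
  γ[d; COUNT(*)→h](σ[d>=2](S)) → 3
  ρ[c/h](γ[d; COUNT(*)→h](σ[d>=2](S))) → 3
  S → 5
  ρ[c/f](S) → 5
  π[d,c](ρ[c/f](S)) → 5
  (ρ[c/h](γ[d; COUNT(*)→h](σ[d>=2](S))) − π[d,c](ρ[c/f](S))) → 3

E1 result:
d | c
3 | 2
3 | 8
3 | 9
5 | 1
5 | 6
7 | 2
7 | 4
7 | 8
E2 result:
d | c
3 | 2
5 | 1
7 | 2
Witness: (7, 4) appears 1× in E1 but 0× in E2.

no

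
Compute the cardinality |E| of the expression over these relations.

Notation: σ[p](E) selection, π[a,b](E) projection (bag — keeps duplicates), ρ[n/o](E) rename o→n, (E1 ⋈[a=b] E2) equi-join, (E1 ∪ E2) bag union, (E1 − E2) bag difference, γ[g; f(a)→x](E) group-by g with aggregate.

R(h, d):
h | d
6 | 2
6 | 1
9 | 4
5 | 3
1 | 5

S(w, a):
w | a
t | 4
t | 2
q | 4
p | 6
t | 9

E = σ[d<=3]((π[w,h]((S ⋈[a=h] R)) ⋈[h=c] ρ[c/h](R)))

Per-node cardinality:
  S → 5
  R → 5
  (S ⋈[a=h] R) → 3
  π[w,h]((S ⋈[a=h] R)) → 3
  R → 5
  ρ[c/h](R) → 5
  (π[w,h]((S ⋈[a=h] R)) ⋈[h=c] ρ[c/h](R)) → 5
  σ[d<=3]((π[w,h]((S ⋈[a=h] R)) ⋈[h=c] ρ[c/h](R))) → 4

|E| = 4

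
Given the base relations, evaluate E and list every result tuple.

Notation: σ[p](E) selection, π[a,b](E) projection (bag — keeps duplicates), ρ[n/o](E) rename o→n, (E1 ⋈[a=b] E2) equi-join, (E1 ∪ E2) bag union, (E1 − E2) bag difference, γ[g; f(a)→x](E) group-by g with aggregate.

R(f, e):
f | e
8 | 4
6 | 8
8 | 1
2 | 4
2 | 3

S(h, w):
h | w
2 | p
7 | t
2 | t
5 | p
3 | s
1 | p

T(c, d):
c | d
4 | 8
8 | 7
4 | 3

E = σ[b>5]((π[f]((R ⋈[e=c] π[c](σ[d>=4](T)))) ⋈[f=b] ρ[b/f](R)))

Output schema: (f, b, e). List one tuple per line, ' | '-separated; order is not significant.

Subexpression sizes:
  R → 5
  T → 3
  σ[d>=4](T) → 2
  π[c](σ[d>=4](T)) → 2
  (R ⋈[e=c] π[c](σ[d>=4](T))) → 3
  π[f]((R ⋈[e=c] π[c](σ[d>=4](T)))) → 3
  R → 5
  ρ[b/f](R) → 5
  (π[f]((R ⋈[e=c] π[c](σ[d>=4](T)))) ⋈[f=b] ρ[b/f](R)) → 5
  σ[b>5]((π[f]((R ⋈[e=c] π[c](σ[d>=4](T)))) ⋈[f=b] ρ[b/f](R))) → 3

== RESULT ==
f | b | e
6 | 6 | 8
8 | 8 | 1
8 | 8 | 4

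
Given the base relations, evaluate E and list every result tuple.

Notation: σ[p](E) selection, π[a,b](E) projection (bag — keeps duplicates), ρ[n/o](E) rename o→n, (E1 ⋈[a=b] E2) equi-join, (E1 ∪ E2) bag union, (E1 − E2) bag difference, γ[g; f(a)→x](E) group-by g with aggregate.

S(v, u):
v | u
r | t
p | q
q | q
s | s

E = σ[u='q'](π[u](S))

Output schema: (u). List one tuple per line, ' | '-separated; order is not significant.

Stepwise |·|:
  S → 4
  π[u](S) → 4
  σ[u='q'](π[u](S)) → 2

== RESULT ==
u
q
q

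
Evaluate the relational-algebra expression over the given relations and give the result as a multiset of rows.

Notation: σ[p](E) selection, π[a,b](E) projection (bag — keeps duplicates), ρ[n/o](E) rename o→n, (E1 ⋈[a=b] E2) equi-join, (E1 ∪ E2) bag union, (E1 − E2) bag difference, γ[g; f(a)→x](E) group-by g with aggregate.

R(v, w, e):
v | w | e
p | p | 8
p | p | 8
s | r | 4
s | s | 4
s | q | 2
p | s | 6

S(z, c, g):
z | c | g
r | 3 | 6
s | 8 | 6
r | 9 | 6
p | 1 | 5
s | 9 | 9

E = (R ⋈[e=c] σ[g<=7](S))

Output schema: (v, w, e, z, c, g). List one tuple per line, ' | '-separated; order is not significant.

Stepwise |·|:
  R → 6
  S → 5
  σ[g<=7](S) → 4
  (R ⋈[e=c] σ[g<=7](S)) → 2

== RESULT ==
v | w | e | z | c | g
p | p | 8 | s | 8 | 6
p | p | 8 | s | 8 | 6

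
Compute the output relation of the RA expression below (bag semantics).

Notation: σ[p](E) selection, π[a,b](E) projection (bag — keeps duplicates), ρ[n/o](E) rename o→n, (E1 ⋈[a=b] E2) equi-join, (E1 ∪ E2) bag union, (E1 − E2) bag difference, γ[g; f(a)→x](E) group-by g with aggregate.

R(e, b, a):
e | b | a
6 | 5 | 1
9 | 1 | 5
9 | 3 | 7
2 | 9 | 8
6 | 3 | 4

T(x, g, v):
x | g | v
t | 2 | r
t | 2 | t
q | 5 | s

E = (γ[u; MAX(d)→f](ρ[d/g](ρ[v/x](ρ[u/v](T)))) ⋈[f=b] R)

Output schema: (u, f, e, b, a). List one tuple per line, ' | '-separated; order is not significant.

Subexpression sizes:
  T → 3
  ρ[u/v](T) → 3
  ρ[v/x](ρ[u/v](T)) → 3
  ρ[d/g](ρ[v/x](ρ[u/v](T))) → 3
  γ[u; MAX(d)→f](ρ[d/g](ρ[v/x](ρ[u/v](T)))) → 3
  R → 5
  (γ[u; MAX(d)→f](ρ[d/g](ρ[v/x](ρ[u/v](T)))) ⋈[f=b] R) → 1

== RESULT ==
u | f | e | b | a
s | 5 | 6 | 5 | 1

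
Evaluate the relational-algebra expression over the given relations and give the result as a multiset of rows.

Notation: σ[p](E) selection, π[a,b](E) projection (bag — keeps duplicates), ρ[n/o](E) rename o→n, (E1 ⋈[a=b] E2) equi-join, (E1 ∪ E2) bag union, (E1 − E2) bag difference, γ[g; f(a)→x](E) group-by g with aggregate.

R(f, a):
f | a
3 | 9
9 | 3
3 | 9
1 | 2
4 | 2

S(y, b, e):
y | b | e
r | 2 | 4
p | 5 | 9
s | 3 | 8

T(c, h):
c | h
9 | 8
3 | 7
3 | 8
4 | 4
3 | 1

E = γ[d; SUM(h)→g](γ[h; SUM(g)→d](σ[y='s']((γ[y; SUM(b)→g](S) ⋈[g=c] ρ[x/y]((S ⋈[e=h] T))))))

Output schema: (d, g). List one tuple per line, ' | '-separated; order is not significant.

Stepwise |·|:
  S → 3
  γ[y; SUM(b)→g](S) → 3
  S → 3
  T → 5
  (S ⋈[e=h] T) → 3
  ρ[x/y]((S ⋈[e=h] T)) → 3
  (γ[y; SUM(b)→g](S) ⋈[g=c] ρ[x/y]((S ⋈[e=h] T))) → 1
  σ[y='s']((γ[y; SUM(b)→g](S) ⋈[g=c] ρ[x/y]((S ⋈[e=h] T)))) → 1
  γ[h; SUM(g)→d](σ[y='s']((γ[y; SUM(b)→g](S) ⋈[g=c] ρ[x/y]((S ⋈[e=h] T))))) → 1
  γ[d; SUM(h)→g](γ[h; SUM(g)→d](σ[y='s']((γ[y; SUM(b)→g](S) ⋈[g=c] ρ[x/y]((S ⋈[e=h] T)))))) → 1

== RESULT ==
d | g
3 | 8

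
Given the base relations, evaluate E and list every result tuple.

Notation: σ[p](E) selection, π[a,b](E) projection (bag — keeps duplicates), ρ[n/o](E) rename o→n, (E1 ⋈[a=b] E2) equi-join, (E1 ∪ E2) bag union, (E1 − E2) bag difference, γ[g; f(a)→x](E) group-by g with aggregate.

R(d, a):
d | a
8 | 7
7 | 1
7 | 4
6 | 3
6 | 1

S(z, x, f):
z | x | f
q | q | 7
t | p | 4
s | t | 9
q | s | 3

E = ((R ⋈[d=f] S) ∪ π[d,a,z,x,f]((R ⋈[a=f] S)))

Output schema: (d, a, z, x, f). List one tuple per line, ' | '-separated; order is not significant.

Subexpression sizes:
  R → 5
  S → 4
  (R ⋈[d=f] S) → 2
  R → 5
  S → 4
  (R ⋈[a=f] S) → 3
  π[d,a,z,x,f]((R ⋈[a=f] S)) → 3
  ((R ⋈[d=f] S) ∪ π[d,a,z,x,f]((R ⋈[a=f] S))) → 5

== RESULT ==
d | a | z | x | f
6 | 3 | q | s | 3
7 | 1 | q | q | 7
7 | 4 | q | q | 7
7 | 4 | t | p | 4
8 | 7 | q | q | 7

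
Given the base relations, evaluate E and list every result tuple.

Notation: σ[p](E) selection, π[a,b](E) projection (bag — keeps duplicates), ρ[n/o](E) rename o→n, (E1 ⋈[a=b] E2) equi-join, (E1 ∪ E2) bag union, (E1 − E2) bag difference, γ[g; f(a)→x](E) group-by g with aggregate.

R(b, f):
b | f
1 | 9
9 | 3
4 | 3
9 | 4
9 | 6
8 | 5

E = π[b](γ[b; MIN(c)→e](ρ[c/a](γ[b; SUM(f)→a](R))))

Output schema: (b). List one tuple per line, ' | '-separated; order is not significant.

Stepwise |·|:
  R → 6
  γ[b; SUM(f)→a](R) → 4
  ρ[c/a](γ[b; SUM(f)→a](R)) → 4
  γ[b; MIN(c)→e](ρ[c/a](γ[b; SUM(f)→a](R))) → 4
  π[b](γ[b; MIN(c)→e](ρ[c/a](γ[b; SUM(f)→a](R)))) → 4

== RESULT ==
b
1
4
8
9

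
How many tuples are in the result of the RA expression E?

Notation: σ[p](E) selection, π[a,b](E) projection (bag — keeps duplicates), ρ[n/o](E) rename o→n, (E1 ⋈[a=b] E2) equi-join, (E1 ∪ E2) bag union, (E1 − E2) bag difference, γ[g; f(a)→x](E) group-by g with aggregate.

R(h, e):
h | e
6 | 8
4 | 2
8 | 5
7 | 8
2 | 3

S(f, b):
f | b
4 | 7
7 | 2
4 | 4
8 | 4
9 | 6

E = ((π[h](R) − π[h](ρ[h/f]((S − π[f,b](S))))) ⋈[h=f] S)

Row counts bottom-up:
  R → 5
  π[h](R) → 5
  S → 5
  S → 5
  π[f,b](S) → 5
  (S − π[f,b](S)) → 0
  ρ[h/f]((S − π[f,b](S))) → 0
  π[h](ρ[h/f]((S − π[f,b](S)))) → 0
  (π[h](R) − π[h](ρ[h/f]((S − π[f,b](S))))) → 5
  S → 5
  ((π[h](R) − π[h](ρ[h/f]((S − π[f,b](S))))) ⋈[h=f] S) → 4

|E| = 4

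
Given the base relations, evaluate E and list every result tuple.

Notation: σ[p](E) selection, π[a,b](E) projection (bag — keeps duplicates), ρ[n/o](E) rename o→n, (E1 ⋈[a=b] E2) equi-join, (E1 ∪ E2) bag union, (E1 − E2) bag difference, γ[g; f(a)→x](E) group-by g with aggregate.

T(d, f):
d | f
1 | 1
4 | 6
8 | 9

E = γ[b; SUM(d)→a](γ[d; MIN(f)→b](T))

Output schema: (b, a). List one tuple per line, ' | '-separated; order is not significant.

Subexpression sizes:
  T → 3
  γ[d; MIN(f)→b](T) → 3
  γ[b; SUM(d)→a](γ[d; MIN(f)→b](T)) → 3

== RESULT ==
b | a
1 | 1
6 | 4
9 | 8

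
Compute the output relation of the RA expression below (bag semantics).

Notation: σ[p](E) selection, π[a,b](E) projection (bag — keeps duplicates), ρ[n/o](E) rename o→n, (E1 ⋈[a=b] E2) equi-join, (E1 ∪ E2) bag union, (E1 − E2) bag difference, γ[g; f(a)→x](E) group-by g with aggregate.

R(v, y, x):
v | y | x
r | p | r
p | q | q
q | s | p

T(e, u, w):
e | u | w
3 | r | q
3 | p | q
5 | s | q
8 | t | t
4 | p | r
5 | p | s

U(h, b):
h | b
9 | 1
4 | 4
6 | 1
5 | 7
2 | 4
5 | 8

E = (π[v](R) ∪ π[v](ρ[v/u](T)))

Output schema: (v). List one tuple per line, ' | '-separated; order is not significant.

Per-node cardinality:
  R → 3
  π[v](R) → 3
  T → 6
  ρ[v/u](T) → 6
  π[v](ρ[v/u](T)) → 6
  (π[v](R) ∪ π[v](ρ[v/u](T))) → 9

== RESULT ==
v
p
p
p
p
q
r
r
s
t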